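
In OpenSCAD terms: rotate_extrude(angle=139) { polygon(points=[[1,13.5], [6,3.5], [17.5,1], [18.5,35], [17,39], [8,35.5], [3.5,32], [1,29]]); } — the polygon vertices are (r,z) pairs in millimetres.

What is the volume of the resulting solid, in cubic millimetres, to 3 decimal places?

Profile (r,z), 8 vertices: (1,13.5) (6,3.5) (17.5,1) (18.5,35) (17,39) (8,35.5) (3.5,32) (1,29)
edge 0: (1,13.5)→(6,3.5)  cross = 1·3.5 − 6·13.5 = -77.5000; (r_i+r_j)·cross = 7·-77.5000 = -542.5000
edge 1: (6,3.5)→(17.5,1)  cross = 6·1 − 17.5·3.5 = -55.2500; (r_i+r_j)·cross = 23.5·-55.2500 = -1298.3750
edge 2: (17.5,1)→(18.5,35)  cross = 17.5·35 − 18.5·1 = 594.0000; (r_i+r_j)·cross = 36·594.0000 = 21384.0000
edge 3: (18.5,35)→(17,39)  cross = 18.5·39 − 17·35 = 126.5000; (r_i+r_j)·cross = 35.5·126.5000 = 4490.7500
edge 4: (17,39)→(8,35.5)  cross = 17·35.5 − 8·39 = 291.5000; (r_i+r_j)·cross = 25·291.5000 = 7287.5000
edge 5: (8,35.5)→(3.5,32)  cross = 8·32 − 3.5·35.5 = 131.7500; (r_i+r_j)·cross = 11.5·131.7500 = 1515.1250
edge 6: (3.5,32)→(1,29)  cross = 3.5·29 − 1·32 = 69.5000; (r_i+r_j)·cross = 4.5·69.5000 = 312.7500
edge 7: (1,29)→(1,13.5)  cross = 1·13.5 − 1·29 = -15.5000; (r_i+r_j)·cross = 2·-15.5000 = -31.0000
Σcross = 1065.0000 → A = |Σcross|/2 = 532.5000 mm²
Σ(r_i+r_j)·cross = 33118.2500 → first moment M = |Σ|/6 = 5519.7083
R_c = M/A = 5519.7083/532.5000 = 10.3656 mm
θ = 139° = 2.426008 rad
V = θ·R_c·A = 2.426008·10.3656·532.5000 = 13390.855 mm³

Volume = 13390.855 mm³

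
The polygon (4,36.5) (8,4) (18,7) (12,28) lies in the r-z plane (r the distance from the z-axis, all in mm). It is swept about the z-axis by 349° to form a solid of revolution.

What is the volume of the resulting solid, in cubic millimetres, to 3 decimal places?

Profile (r,z), 4 vertices: (4,36.5) (8,4) (18,7) (12,28)
edge 0: (4,36.5)→(8,4)  cross = 4·4 − 8·36.5 = -276.0000; (r_i+r_j)·cross = 12·-276.0000 = -3312.0000
edge 1: (8,4)→(18,7)  cross = 8·7 − 18·4 = -16.0000; (r_i+r_j)·cross = 26·-16.0000 = -416.0000
edge 2: (18,7)→(12,28)  cross = 18·28 − 12·7 = 420.0000; (r_i+r_j)·cross = 30·420.0000 = 12600.0000
edge 3: (12,28)→(4,36.5)  cross = 12·36.5 − 4·28 = 326.0000; (r_i+r_j)·cross = 16·326.0000 = 5216.0000
Σcross = 454.0000 → A = |Σcross|/2 = 227.0000 mm²
Σ(r_i+r_j)·cross = 14088.0000 → first moment M = |Σ|/6 = 2348.0000
R_c = M/A = 2348.0000/227.0000 = 10.3436 mm
θ = 349° = 6.091199 rad
V = θ·R_c·A = 6.091199·10.3436·227.0000 = 14302.135 mm³

Volume = 14302.135 mm³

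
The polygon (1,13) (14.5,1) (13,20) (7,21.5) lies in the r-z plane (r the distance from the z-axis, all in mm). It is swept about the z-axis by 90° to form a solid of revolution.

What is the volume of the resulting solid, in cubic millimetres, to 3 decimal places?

Volume = 2109.383 mm³

Profile (r,z), 4 vertices: (1,13) (14.5,1) (13,20) (7,21.5)
edge 0: (1,13)→(14.5,1)  cross = 1·1 − 14.5·13 = -187.5000; (r_i+r_j)·cross = 15.5·-187.5000 = -2906.2500
edge 1: (14.5,1)→(13,20)  cross = 14.5·20 − 13·1 = 277.0000; (r_i+r_j)·cross = 27.5·277.0000 = 7617.5000
edge 2: (13,20)→(7,21.5)  cross = 13·21.5 − 7·20 = 139.5000; (r_i+r_j)·cross = 20·139.5000 = 2790.0000
edge 3: (7,21.5)→(1,13)  cross = 7·13 − 1·21.5 = 69.5000; (r_i+r_j)·cross = 8·69.5000 = 556.0000
Σcross = 298.5000 → A = |Σcross|/2 = 149.2500 mm²
Σ(r_i+r_j)·cross = 8057.2500 → first moment M = |Σ|/6 = 1342.8750
R_c = M/A = 1342.8750/149.2500 = 8.9975 mm
θ = 90° = 1.570796 rad
V = θ·R_c·A = 1.570796·8.9975·149.2500 = 2109.383 mm³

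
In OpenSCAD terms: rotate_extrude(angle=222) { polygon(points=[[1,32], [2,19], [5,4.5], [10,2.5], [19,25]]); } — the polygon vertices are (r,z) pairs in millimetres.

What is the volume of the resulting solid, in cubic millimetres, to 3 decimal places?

Profile (r,z), 5 vertices: (1,32) (2,19) (5,4.5) (10,2.5) (19,25)
edge 0: (1,32)→(2,19)  cross = 1·19 − 2·32 = -45.0000; (r_i+r_j)·cross = 3·-45.0000 = -135.0000
edge 1: (2,19)→(5,4.5)  cross = 2·4.5 − 5·19 = -86.0000; (r_i+r_j)·cross = 7·-86.0000 = -602.0000
edge 2: (5,4.5)→(10,2.5)  cross = 5·2.5 − 10·4.5 = -32.5000; (r_i+r_j)·cross = 15·-32.5000 = -487.5000
edge 3: (10,2.5)→(19,25)  cross = 10·25 − 19·2.5 = 202.5000; (r_i+r_j)·cross = 29·202.5000 = 5872.5000
edge 4: (19,25)→(1,32)  cross = 19·32 − 1·25 = 583.0000; (r_i+r_j)·cross = 20·583.0000 = 11660.0000
Σcross = 622.0000 → A = |Σcross|/2 = 311.0000 mm²
Σ(r_i+r_j)·cross = 16308.0000 → first moment M = |Σ|/6 = 2718.0000
R_c = M/A = 2718.0000/311.0000 = 8.7395 mm
θ = 222° = 3.874631 rad
V = θ·R_c·A = 3.874631·8.7395·311.0000 = 10531.247 mm³

Volume = 10531.247 mm³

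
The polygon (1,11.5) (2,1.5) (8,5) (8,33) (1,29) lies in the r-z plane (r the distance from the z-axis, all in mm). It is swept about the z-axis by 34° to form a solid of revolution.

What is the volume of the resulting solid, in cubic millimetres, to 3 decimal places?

Profile (r,z), 5 vertices: (1,11.5) (2,1.5) (8,5) (8,33) (1,29)
edge 0: (1,11.5)→(2,1.5)  cross = 1·1.5 − 2·11.5 = -21.5000; (r_i+r_j)·cross = 3·-21.5000 = -64.5000
edge 1: (2,1.5)→(8,5)  cross = 2·5 − 8·1.5 = -2.0000; (r_i+r_j)·cross = 10·-2.0000 = -20.0000
edge 2: (8,5)→(8,33)  cross = 8·33 − 8·5 = 224.0000; (r_i+r_j)·cross = 16·224.0000 = 3584.0000
edge 3: (8,33)→(1,29)  cross = 8·29 − 1·33 = 199.0000; (r_i+r_j)·cross = 9·199.0000 = 1791.0000
edge 4: (1,29)→(1,11.5)  cross = 1·11.5 − 1·29 = -17.5000; (r_i+r_j)·cross = 2·-17.5000 = -35.0000
Σcross = 382.0000 → A = |Σcross|/2 = 191.0000 mm²
Σ(r_i+r_j)·cross = 5255.5000 → first moment M = |Σ|/6 = 875.9167
R_c = M/A = 875.9167/191.0000 = 4.5860 mm
θ = 34° = 0.593412 rad
V = θ·R_c·A = 0.593412·4.5860·191.0000 = 519.779 mm³

Volume = 519.779 mm³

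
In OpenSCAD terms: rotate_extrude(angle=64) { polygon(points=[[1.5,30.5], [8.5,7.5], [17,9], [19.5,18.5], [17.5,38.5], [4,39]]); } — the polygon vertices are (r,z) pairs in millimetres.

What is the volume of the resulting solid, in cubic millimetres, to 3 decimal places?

Profile (r,z), 6 vertices: (1.5,30.5) (8.5,7.5) (17,9) (19.5,18.5) (17.5,38.5) (4,39)
edge 0: (1.5,30.5)→(8.5,7.5)  cross = 1.5·7.5 − 8.5·30.5 = -248.0000; (r_i+r_j)·cross = 10·-248.0000 = -2480.0000
edge 1: (8.5,7.5)→(17,9)  cross = 8.5·9 − 17·7.5 = -51.0000; (r_i+r_j)·cross = 25.5·-51.0000 = -1300.5000
edge 2: (17,9)→(19.5,18.5)  cross = 17·18.5 − 19.5·9 = 139.0000; (r_i+r_j)·cross = 36.5·139.0000 = 5073.5000
edge 3: (19.5,18.5)→(17.5,38.5)  cross = 19.5·38.5 − 17.5·18.5 = 427.0000; (r_i+r_j)·cross = 37·427.0000 = 15799.0000
edge 4: (17.5,38.5)→(4,39)  cross = 17.5·39 − 4·38.5 = 528.5000; (r_i+r_j)·cross = 21.5·528.5000 = 11362.7500
edge 5: (4,39)→(1.5,30.5)  cross = 4·30.5 − 1.5·39 = 63.5000; (r_i+r_j)·cross = 5.5·63.5000 = 349.2500
Σcross = 859.0000 → A = |Σcross|/2 = 429.5000 mm²
Σ(r_i+r_j)·cross = 28804.0000 → first moment M = |Σ|/6 = 4800.6667
R_c = M/A = 4800.6667/429.5000 = 11.1773 mm
θ = 64° = 1.117011 rad
V = θ·R_c·A = 1.117011·11.1773·429.5000 = 5362.396 mm³

Volume = 5362.396 mm³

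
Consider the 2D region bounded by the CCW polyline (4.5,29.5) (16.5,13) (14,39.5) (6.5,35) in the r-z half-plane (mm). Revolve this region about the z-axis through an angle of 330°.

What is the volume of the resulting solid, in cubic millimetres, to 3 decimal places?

Profile (r,z), 4 vertices: (4.5,29.5) (16.5,13) (14,39.5) (6.5,35)
edge 0: (4.5,29.5)→(16.5,13)  cross = 4.5·13 − 16.5·29.5 = -428.2500; (r_i+r_j)·cross = 21·-428.2500 = -8993.2500
edge 1: (16.5,13)→(14,39.5)  cross = 16.5·39.5 − 14·13 = 469.7500; (r_i+r_j)·cross = 30.5·469.7500 = 14327.3750
edge 2: (14,39.5)→(6.5,35)  cross = 14·35 − 6.5·39.5 = 233.2500; (r_i+r_j)·cross = 20.5·233.2500 = 4781.6250
edge 3: (6.5,35)→(4.5,29.5)  cross = 6.5·29.5 − 4.5·35 = 34.2500; (r_i+r_j)·cross = 11·34.2500 = 376.7500
Σcross = 309.0000 → A = |Σcross|/2 = 154.5000 mm²
Σ(r_i+r_j)·cross = 10492.5000 → first moment M = |Σ|/6 = 1748.7500
R_c = M/A = 1748.7500/154.5000 = 11.3188 mm
θ = 330° = 5.759587 rad
V = θ·R_c·A = 5.759587·11.3188·154.5000 = 10072.077 mm³

Volume = 10072.077 mm³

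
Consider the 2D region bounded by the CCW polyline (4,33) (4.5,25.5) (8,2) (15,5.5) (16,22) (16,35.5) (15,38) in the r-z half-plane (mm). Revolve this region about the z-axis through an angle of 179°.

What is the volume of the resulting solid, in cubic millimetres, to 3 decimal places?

Profile (r,z), 7 vertices: (4,33) (4.5,25.5) (8,2) (15,5.5) (16,22) (16,35.5) (15,38)
edge 0: (4,33)→(4.5,25.5)  cross = 4·25.5 − 4.5·33 = -46.5000; (r_i+r_j)·cross = 8.5·-46.5000 = -395.2500
edge 1: (4.5,25.5)→(8,2)  cross = 4.5·2 − 8·25.5 = -195.0000; (r_i+r_j)·cross = 12.5·-195.0000 = -2437.5000
edge 2: (8,2)→(15,5.5)  cross = 8·5.5 − 15·2 = 14.0000; (r_i+r_j)·cross = 23·14.0000 = 322.0000
edge 3: (15,5.5)→(16,22)  cross = 15·22 − 16·5.5 = 242.0000; (r_i+r_j)·cross = 31·242.0000 = 7502.0000
edge 4: (16,22)→(16,35.5)  cross = 16·35.5 − 16·22 = 216.0000; (r_i+r_j)·cross = 32·216.0000 = 6912.0000
edge 5: (16,35.5)→(15,38)  cross = 16·38 − 15·35.5 = 75.5000; (r_i+r_j)·cross = 31·75.5000 = 2340.5000
edge 6: (15,38)→(4,33)  cross = 15·33 − 4·38 = 343.0000; (r_i+r_j)·cross = 19·343.0000 = 6517.0000
Σcross = 649.0000 → A = |Σcross|/2 = 324.5000 mm²
Σ(r_i+r_j)·cross = 20760.7500 → first moment M = |Σ|/6 = 3460.1250
R_c = M/A = 3460.1250/324.5000 = 10.6629 mm
θ = 179° = 3.124139 rad
V = θ·R_c·A = 3.124139·10.6629·324.5000 = 10809.913 mm³

Volume = 10809.913 mm³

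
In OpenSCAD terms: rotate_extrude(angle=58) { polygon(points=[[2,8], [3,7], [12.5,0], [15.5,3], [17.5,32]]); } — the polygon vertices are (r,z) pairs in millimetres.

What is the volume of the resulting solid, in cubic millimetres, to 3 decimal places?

Volume = 2659.162 mm³

Profile (r,z), 5 vertices: (2,8) (3,7) (12.5,0) (15.5,3) (17.5,32)
edge 0: (2,8)→(3,7)  cross = 2·7 − 3·8 = -10.0000; (r_i+r_j)·cross = 5·-10.0000 = -50.0000
edge 1: (3,7)→(12.5,0)  cross = 3·0 − 12.5·7 = -87.5000; (r_i+r_j)·cross = 15.5·-87.5000 = -1356.2500
edge 2: (12.5,0)→(15.5,3)  cross = 12.5·3 − 15.5·0 = 37.5000; (r_i+r_j)·cross = 28·37.5000 = 1050.0000
edge 3: (15.5,3)→(17.5,32)  cross = 15.5·32 − 17.5·3 = 443.5000; (r_i+r_j)·cross = 33·443.5000 = 14635.5000
edge 4: (17.5,32)→(2,8)  cross = 17.5·8 − 2·32 = 76.0000; (r_i+r_j)·cross = 19.5·76.0000 = 1482.0000
Σcross = 459.5000 → A = |Σcross|/2 = 229.7500 mm²
Σ(r_i+r_j)·cross = 15761.2500 → first moment M = |Σ|/6 = 2626.8750
R_c = M/A = 2626.8750/229.7500 = 11.4336 mm
θ = 58° = 1.012291 rad
V = θ·R_c·A = 1.012291·11.4336·229.7500 = 2659.162 mm³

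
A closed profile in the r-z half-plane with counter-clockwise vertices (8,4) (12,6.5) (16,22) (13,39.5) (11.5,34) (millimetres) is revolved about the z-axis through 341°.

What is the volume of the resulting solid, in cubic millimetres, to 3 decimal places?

Profile (r,z), 5 vertices: (8,4) (12,6.5) (16,22) (13,39.5) (11.5,34)
edge 0: (8,4)→(12,6.5)  cross = 8·6.5 − 12·4 = 4.0000; (r_i+r_j)·cross = 20·4.0000 = 80.0000
edge 1: (12,6.5)→(16,22)  cross = 12·22 − 16·6.5 = 160.0000; (r_i+r_j)·cross = 28·160.0000 = 4480.0000
edge 2: (16,22)→(13,39.5)  cross = 16·39.5 − 13·22 = 346.0000; (r_i+r_j)·cross = 29·346.0000 = 10034.0000
edge 3: (13,39.5)→(11.5,34)  cross = 13·34 − 11.5·39.5 = -12.2500; (r_i+r_j)·cross = 24.5·-12.2500 = -300.1250
edge 4: (11.5,34)→(8,4)  cross = 11.5·4 − 8·34 = -226.0000; (r_i+r_j)·cross = 19.5·-226.0000 = -4407.0000
Σcross = 271.7500 → A = |Σcross|/2 = 135.8750 mm²
Σ(r_i+r_j)·cross = 9886.8750 → first moment M = |Σ|/6 = 1647.8125
R_c = M/A = 1647.8125/135.8750 = 12.1274 mm
θ = 341° = 5.951573 rad
V = θ·R_c·A = 5.951573·12.1274·135.8750 = 9807.076 mm³

Volume = 9807.076 mm³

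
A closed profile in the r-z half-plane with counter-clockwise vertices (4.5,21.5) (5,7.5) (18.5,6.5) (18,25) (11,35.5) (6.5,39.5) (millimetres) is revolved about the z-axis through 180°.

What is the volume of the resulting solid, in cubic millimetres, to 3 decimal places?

Profile (r,z), 6 vertices: (4.5,21.5) (5,7.5) (18.5,6.5) (18,25) (11,35.5) (6.5,39.5)
edge 0: (4.5,21.5)→(5,7.5)  cross = 4.5·7.5 − 5·21.5 = -73.7500; (r_i+r_j)·cross = 9.5·-73.7500 = -700.6250
edge 1: (5,7.5)→(18.5,6.5)  cross = 5·6.5 − 18.5·7.5 = -106.2500; (r_i+r_j)·cross = 23.5·-106.2500 = -2496.8750
edge 2: (18.5,6.5)→(18,25)  cross = 18.5·25 − 18·6.5 = 345.5000; (r_i+r_j)·cross = 36.5·345.5000 = 12610.7500
edge 3: (18,25)→(11,35.5)  cross = 18·35.5 − 11·25 = 364.0000; (r_i+r_j)·cross = 29·364.0000 = 10556.0000
edge 4: (11,35.5)→(6.5,39.5)  cross = 11·39.5 − 6.5·35.5 = 203.7500; (r_i+r_j)·cross = 17.5·203.7500 = 3565.6250
edge 5: (6.5,39.5)→(4.5,21.5)  cross = 6.5·21.5 − 4.5·39.5 = -38.0000; (r_i+r_j)·cross = 11·-38.0000 = -418.0000
Σcross = 695.2500 → A = |Σcross|/2 = 347.6250 mm²
Σ(r_i+r_j)·cross = 23116.8750 → first moment M = |Σ|/6 = 3852.8125
R_c = M/A = 3852.8125/347.6250 = 11.0832 mm
θ = 180° = 3.141593 rad
V = θ·R_c·A = 3.141593·11.0832·347.6250 = 12103.967 mm³

Volume = 12103.967 mm³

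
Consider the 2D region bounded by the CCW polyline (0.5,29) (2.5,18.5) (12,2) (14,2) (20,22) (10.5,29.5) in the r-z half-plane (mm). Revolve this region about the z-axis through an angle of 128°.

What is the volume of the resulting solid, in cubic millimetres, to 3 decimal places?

Volume = 7375.436 mm³

Profile (r,z), 6 vertices: (0.5,29) (2.5,18.5) (12,2) (14,2) (20,22) (10.5,29.5)
edge 0: (0.5,29)→(2.5,18.5)  cross = 0.5·18.5 − 2.5·29 = -63.2500; (r_i+r_j)·cross = 3·-63.2500 = -189.7500
edge 1: (2.5,18.5)→(12,2)  cross = 2.5·2 − 12·18.5 = -217.0000; (r_i+r_j)·cross = 14.5·-217.0000 = -3146.5000
edge 2: (12,2)→(14,2)  cross = 12·2 − 14·2 = -4.0000; (r_i+r_j)·cross = 26·-4.0000 = -104.0000
edge 3: (14,2)→(20,22)  cross = 14·22 − 20·2 = 268.0000; (r_i+r_j)·cross = 34·268.0000 = 9112.0000
edge 4: (20,22)→(10.5,29.5)  cross = 20·29.5 − 10.5·22 = 359.0000; (r_i+r_j)·cross = 30.5·359.0000 = 10949.5000
edge 5: (10.5,29.5)→(0.5,29)  cross = 10.5·29 − 0.5·29.5 = 289.7500; (r_i+r_j)·cross = 11·289.7500 = 3187.2500
Σcross = 632.5000 → A = |Σcross|/2 = 316.2500 mm²
Σ(r_i+r_j)·cross = 19808.5000 → first moment M = |Σ|/6 = 3301.4167
R_c = M/A = 3301.4167/316.2500 = 10.4393 mm
θ = 128° = 2.234021 rad
V = θ·R_c·A = 2.234021·10.4393·316.2500 = 7375.436 mm³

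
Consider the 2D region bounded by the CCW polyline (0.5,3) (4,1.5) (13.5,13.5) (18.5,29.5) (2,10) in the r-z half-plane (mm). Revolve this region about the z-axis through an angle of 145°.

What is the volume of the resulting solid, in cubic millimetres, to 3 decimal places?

Volume = 3322.634 mm³

Profile (r,z), 5 vertices: (0.5,3) (4,1.5) (13.5,13.5) (18.5,29.5) (2,10)
edge 0: (0.5,3)→(4,1.5)  cross = 0.5·1.5 − 4·3 = -11.2500; (r_i+r_j)·cross = 4.5·-11.2500 = -50.6250
edge 1: (4,1.5)→(13.5,13.5)  cross = 4·13.5 − 13.5·1.5 = 33.7500; (r_i+r_j)·cross = 17.5·33.7500 = 590.6250
edge 2: (13.5,13.5)→(18.5,29.5)  cross = 13.5·29.5 − 18.5·13.5 = 148.5000; (r_i+r_j)·cross = 32·148.5000 = 4752.0000
edge 3: (18.5,29.5)→(2,10)  cross = 18.5·10 − 2·29.5 = 126.0000; (r_i+r_j)·cross = 20.5·126.0000 = 2583.0000
edge 4: (2,10)→(0.5,3)  cross = 2·3 − 0.5·10 = 1.0000; (r_i+r_j)·cross = 2.5·1.0000 = 2.5000
Σcross = 298.0000 → A = |Σcross|/2 = 149.0000 mm²
Σ(r_i+r_j)·cross = 7877.5000 → first moment M = |Σ|/6 = 1312.9167
R_c = M/A = 1312.9167/149.0000 = 8.8115 mm
θ = 145° = 2.530727 rad
V = θ·R_c·A = 2.530727·8.8115·149.0000 = 3322.634 mm³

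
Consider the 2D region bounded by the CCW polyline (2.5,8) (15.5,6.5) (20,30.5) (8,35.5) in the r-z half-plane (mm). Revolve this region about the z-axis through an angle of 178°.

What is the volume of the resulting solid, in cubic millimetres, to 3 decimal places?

Volume = 11917.377 mm³

Profile (r,z), 4 vertices: (2.5,8) (15.5,6.5) (20,30.5) (8,35.5)
edge 0: (2.5,8)→(15.5,6.5)  cross = 2.5·6.5 − 15.5·8 = -107.7500; (r_i+r_j)·cross = 18·-107.7500 = -1939.5000
edge 1: (15.5,6.5)→(20,30.5)  cross = 15.5·30.5 − 20·6.5 = 342.7500; (r_i+r_j)·cross = 35.5·342.7500 = 12167.6250
edge 2: (20,30.5)→(8,35.5)  cross = 20·35.5 − 8·30.5 = 466.0000; (r_i+r_j)·cross = 28·466.0000 = 13048.0000
edge 3: (8,35.5)→(2.5,8)  cross = 8·8 − 2.5·35.5 = -24.7500; (r_i+r_j)·cross = 10.5·-24.7500 = -259.8750
Σcross = 676.2500 → A = |Σcross|/2 = 338.1250 mm²
Σ(r_i+r_j)·cross = 23016.2500 → first moment M = |Σ|/6 = 3836.0417
R_c = M/A = 3836.0417/338.1250 = 11.3450 mm
θ = 178° = 3.106686 rad
V = θ·R_c·A = 3.106686·11.3450·338.1250 = 11917.377 mm³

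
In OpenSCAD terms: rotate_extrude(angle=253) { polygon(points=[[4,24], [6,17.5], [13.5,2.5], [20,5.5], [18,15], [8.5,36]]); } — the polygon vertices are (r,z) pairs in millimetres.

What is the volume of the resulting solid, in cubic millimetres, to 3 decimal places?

Profile (r,z), 6 vertices: (4,24) (6,17.5) (13.5,2.5) (20,5.5) (18,15) (8.5,36)
edge 0: (4,24)→(6,17.5)  cross = 4·17.5 − 6·24 = -74.0000; (r_i+r_j)·cross = 10·-74.0000 = -740.0000
edge 1: (6,17.5)→(13.5,2.5)  cross = 6·2.5 − 13.5·17.5 = -221.2500; (r_i+r_j)·cross = 19.5·-221.2500 = -4314.3750
edge 2: (13.5,2.5)→(20,5.5)  cross = 13.5·5.5 − 20·2.5 = 24.2500; (r_i+r_j)·cross = 33.5·24.2500 = 812.3750
edge 3: (20,5.5)→(18,15)  cross = 20·15 − 18·5.5 = 201.0000; (r_i+r_j)·cross = 38·201.0000 = 7638.0000
edge 4: (18,15)→(8.5,36)  cross = 18·36 − 8.5·15 = 520.5000; (r_i+r_j)·cross = 26.5·520.5000 = 13793.2500
edge 5: (8.5,36)→(4,24)  cross = 8.5·24 − 4·36 = 60.0000; (r_i+r_j)·cross = 12.5·60.0000 = 750.0000
Σcross = 510.5000 → A = |Σcross|/2 = 255.2500 mm²
Σ(r_i+r_j)·cross = 17939.2500 → first moment M = |Σ|/6 = 2989.8750
R_c = M/A = 2989.8750/255.2500 = 11.7135 mm
θ = 253° = 4.415683 rad
V = θ·R_c·A = 4.415683·11.7135·255.2500 = 13202.340 mm³

Volume = 13202.340 mm³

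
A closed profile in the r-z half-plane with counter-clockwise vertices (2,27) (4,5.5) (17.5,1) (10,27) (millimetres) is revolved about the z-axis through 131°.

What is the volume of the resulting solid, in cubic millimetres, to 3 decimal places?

Volume = 4856.798 mm³

Profile (r,z), 4 vertices: (2,27) (4,5.5) (17.5,1) (10,27)
edge 0: (2,27)→(4,5.5)  cross = 2·5.5 − 4·27 = -97.0000; (r_i+r_j)·cross = 6·-97.0000 = -582.0000
edge 1: (4,5.5)→(17.5,1)  cross = 4·1 − 17.5·5.5 = -92.2500; (r_i+r_j)·cross = 21.5·-92.2500 = -1983.3750
edge 2: (17.5,1)→(10,27)  cross = 17.5·27 − 10·1 = 462.5000; (r_i+r_j)·cross = 27.5·462.5000 = 12718.7500
edge 3: (10,27)→(2,27)  cross = 10·27 − 2·27 = 216.0000; (r_i+r_j)·cross = 12·216.0000 = 2592.0000
Σcross = 489.2500 → A = |Σcross|/2 = 244.6250 mm²
Σ(r_i+r_j)·cross = 12745.3750 → first moment M = |Σ|/6 = 2124.2292
R_c = M/A = 2124.2292/244.6250 = 8.6836 mm
θ = 131° = 2.286381 rad
V = θ·R_c·A = 2.286381·8.6836·244.6250 = 4856.798 mm³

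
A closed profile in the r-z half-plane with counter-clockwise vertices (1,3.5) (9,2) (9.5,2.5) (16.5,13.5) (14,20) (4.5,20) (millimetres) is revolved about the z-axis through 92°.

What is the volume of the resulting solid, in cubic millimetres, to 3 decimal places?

Profile (r,z), 6 vertices: (1,3.5) (9,2) (9.5,2.5) (16.5,13.5) (14,20) (4.5,20)
edge 0: (1,3.5)→(9,2)  cross = 1·2 − 9·3.5 = -29.5000; (r_i+r_j)·cross = 10·-29.5000 = -295.0000
edge 1: (9,2)→(9.5,2.5)  cross = 9·2.5 − 9.5·2 = 3.5000; (r_i+r_j)·cross = 18.5·3.5000 = 64.7500
edge 2: (9.5,2.5)→(16.5,13.5)  cross = 9.5·13.5 − 16.5·2.5 = 87.0000; (r_i+r_j)·cross = 26·87.0000 = 2262.0000
edge 3: (16.5,13.5)→(14,20)  cross = 16.5·20 − 14·13.5 = 141.0000; (r_i+r_j)·cross = 30.5·141.0000 = 4300.5000
edge 4: (14,20)→(4.5,20)  cross = 14·20 − 4.5·20 = 190.0000; (r_i+r_j)·cross = 18.5·190.0000 = 3515.0000
edge 5: (4.5,20)→(1,3.5)  cross = 4.5·3.5 − 1·20 = -4.2500; (r_i+r_j)·cross = 5.5·-4.2500 = -23.3750
Σcross = 387.7500 → A = |Σcross|/2 = 193.8750 mm²
Σ(r_i+r_j)·cross = 9823.8750 → first moment M = |Σ|/6 = 1637.3125
R_c = M/A = 1637.3125/193.8750 = 8.4452 mm
θ = 92° = 1.605703 rad
V = θ·R_c·A = 1.605703·8.4452·193.8750 = 2629.037 mm³

Volume = 2629.037 mm³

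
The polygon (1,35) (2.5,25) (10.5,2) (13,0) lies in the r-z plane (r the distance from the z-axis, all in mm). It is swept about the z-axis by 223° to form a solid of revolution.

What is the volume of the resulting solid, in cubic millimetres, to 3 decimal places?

Volume = 1422.395 mm³

Profile (r,z), 4 vertices: (1,35) (2.5,25) (10.5,2) (13,0)
edge 0: (1,35)→(2.5,25)  cross = 1·25 − 2.5·35 = -62.5000; (r_i+r_j)·cross = 3.5·-62.5000 = -218.7500
edge 1: (2.5,25)→(10.5,2)  cross = 2.5·2 − 10.5·25 = -257.5000; (r_i+r_j)·cross = 13·-257.5000 = -3347.5000
edge 2: (10.5,2)→(13,0)  cross = 10.5·0 − 13·2 = -26.0000; (r_i+r_j)·cross = 23.5·-26.0000 = -611.0000
edge 3: (13,0)→(1,35)  cross = 13·35 − 1·0 = 455.0000; (r_i+r_j)·cross = 14·455.0000 = 6370.0000
Σcross = 109.0000 → A = |Σcross|/2 = 54.5000 mm²
Σ(r_i+r_j)·cross = 2192.7500 → first moment M = |Σ|/6 = 365.4583
R_c = M/A = 365.4583/54.5000 = 6.7057 mm
θ = 223° = 3.892084 rad
V = θ·R_c·A = 3.892084·6.7057·54.5000 = 1422.395 mm³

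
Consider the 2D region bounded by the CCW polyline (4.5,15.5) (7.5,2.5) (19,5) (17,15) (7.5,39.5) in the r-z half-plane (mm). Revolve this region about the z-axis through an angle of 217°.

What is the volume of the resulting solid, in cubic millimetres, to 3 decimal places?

Volume = 11761.345 mm³

Profile (r,z), 5 vertices: (4.5,15.5) (7.5,2.5) (19,5) (17,15) (7.5,39.5)
edge 0: (4.5,15.5)→(7.5,2.5)  cross = 4.5·2.5 − 7.5·15.5 = -105.0000; (r_i+r_j)·cross = 12·-105.0000 = -1260.0000
edge 1: (7.5,2.5)→(19,5)  cross = 7.5·5 − 19·2.5 = -10.0000; (r_i+r_j)·cross = 26.5·-10.0000 = -265.0000
edge 2: (19,5)→(17,15)  cross = 19·15 − 17·5 = 200.0000; (r_i+r_j)·cross = 36·200.0000 = 7200.0000
edge 3: (17,15)→(7.5,39.5)  cross = 17·39.5 − 7.5·15 = 559.0000; (r_i+r_j)·cross = 24.5·559.0000 = 13695.5000
edge 4: (7.5,39.5)→(4.5,15.5)  cross = 7.5·15.5 − 4.5·39.5 = -61.5000; (r_i+r_j)·cross = 12·-61.5000 = -738.0000
Σcross = 582.5000 → A = |Σcross|/2 = 291.2500 mm²
Σ(r_i+r_j)·cross = 18632.5000 → first moment M = |Σ|/6 = 3105.4167
R_c = M/A = 3105.4167/291.2500 = 10.6624 mm
θ = 217° = 3.787364 rad
V = θ·R_c·A = 3.787364·10.6624·291.2500 = 11761.345 mm³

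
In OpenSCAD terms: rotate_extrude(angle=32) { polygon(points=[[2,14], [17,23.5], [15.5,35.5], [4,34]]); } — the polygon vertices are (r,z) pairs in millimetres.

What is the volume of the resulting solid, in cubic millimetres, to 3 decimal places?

Volume = 1078.113 mm³

Profile (r,z), 4 vertices: (2,14) (17,23.5) (15.5,35.5) (4,34)
edge 0: (2,14)→(17,23.5)  cross = 2·23.5 − 17·14 = -191.0000; (r_i+r_j)·cross = 19·-191.0000 = -3629.0000
edge 1: (17,23.5)→(15.5,35.5)  cross = 17·35.5 − 15.5·23.5 = 239.2500; (r_i+r_j)·cross = 32.5·239.2500 = 7775.6250
edge 2: (15.5,35.5)→(4,34)  cross = 15.5·34 − 4·35.5 = 385.0000; (r_i+r_j)·cross = 19.5·385.0000 = 7507.5000
edge 3: (4,34)→(2,14)  cross = 4·14 − 2·34 = -12.0000; (r_i+r_j)·cross = 6·-12.0000 = -72.0000
Σcross = 421.2500 → A = |Σcross|/2 = 210.6250 mm²
Σ(r_i+r_j)·cross = 11582.1250 → first moment M = |Σ|/6 = 1930.3542
R_c = M/A = 1930.3542/210.6250 = 9.1649 mm
θ = 32° = 0.558505 rad
V = θ·R_c·A = 0.558505·9.1649·210.6250 = 1078.113 mm³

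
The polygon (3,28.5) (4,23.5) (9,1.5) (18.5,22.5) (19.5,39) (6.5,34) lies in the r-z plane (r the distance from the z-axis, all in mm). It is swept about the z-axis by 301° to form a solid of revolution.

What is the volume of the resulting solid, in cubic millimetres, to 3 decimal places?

Volume = 21024.271 mm³

Profile (r,z), 6 vertices: (3,28.5) (4,23.5) (9,1.5) (18.5,22.5) (19.5,39) (6.5,34)
edge 0: (3,28.5)→(4,23.5)  cross = 3·23.5 − 4·28.5 = -43.5000; (r_i+r_j)·cross = 7·-43.5000 = -304.5000
edge 1: (4,23.5)→(9,1.5)  cross = 4·1.5 − 9·23.5 = -205.5000; (r_i+r_j)·cross = 13·-205.5000 = -2671.5000
edge 2: (9,1.5)→(18.5,22.5)  cross = 9·22.5 − 18.5·1.5 = 174.7500; (r_i+r_j)·cross = 27.5·174.7500 = 4805.6250
edge 3: (18.5,22.5)→(19.5,39)  cross = 18.5·39 − 19.5·22.5 = 282.7500; (r_i+r_j)·cross = 38·282.7500 = 10744.5000
edge 4: (19.5,39)→(6.5,34)  cross = 19.5·34 − 6.5·39 = 409.5000; (r_i+r_j)·cross = 26·409.5000 = 10647.0000
edge 5: (6.5,34)→(3,28.5)  cross = 6.5·28.5 − 3·34 = 83.2500; (r_i+r_j)·cross = 9.5·83.2500 = 790.8750
Σcross = 701.2500 → A = |Σcross|/2 = 350.6250 mm²
Σ(r_i+r_j)·cross = 24012.0000 → first moment M = |Σ|/6 = 4002.0000
R_c = M/A = 4002.0000/350.6250 = 11.4139 mm
θ = 301° = 5.253441 rad
V = θ·R_c·A = 5.253441·11.4139·350.6250 = 21024.271 mm³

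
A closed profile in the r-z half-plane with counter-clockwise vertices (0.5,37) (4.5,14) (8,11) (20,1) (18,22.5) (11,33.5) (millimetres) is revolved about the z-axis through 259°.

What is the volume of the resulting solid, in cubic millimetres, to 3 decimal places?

Volume = 17854.555 mm³

Profile (r,z), 6 vertices: (0.5,37) (4.5,14) (8,11) (20,1) (18,22.5) (11,33.5)
edge 0: (0.5,37)→(4.5,14)  cross = 0.5·14 − 4.5·37 = -159.5000; (r_i+r_j)·cross = 5·-159.5000 = -797.5000
edge 1: (4.5,14)→(8,11)  cross = 4.5·11 − 8·14 = -62.5000; (r_i+r_j)·cross = 12.5·-62.5000 = -781.2500
edge 2: (8,11)→(20,1)  cross = 8·1 − 20·11 = -212.0000; (r_i+r_j)·cross = 28·-212.0000 = -5936.0000
edge 3: (20,1)→(18,22.5)  cross = 20·22.5 − 18·1 = 432.0000; (r_i+r_j)·cross = 38·432.0000 = 16416.0000
edge 4: (18,22.5)→(11,33.5)  cross = 18·33.5 − 11·22.5 = 355.5000; (r_i+r_j)·cross = 29·355.5000 = 10309.5000
edge 5: (11,33.5)→(0.5,37)  cross = 11·37 − 0.5·33.5 = 390.2500; (r_i+r_j)·cross = 11.5·390.2500 = 4487.8750
Σcross = 743.7500 → A = |Σcross|/2 = 371.8750 mm²
Σ(r_i+r_j)·cross = 23698.6250 → first moment M = |Σ|/6 = 3949.7708
R_c = M/A = 3949.7708/371.8750 = 10.6212 mm
θ = 259° = 4.520403 rad
V = θ·R_c·A = 4.520403·10.6212·371.8750 = 17854.555 mm³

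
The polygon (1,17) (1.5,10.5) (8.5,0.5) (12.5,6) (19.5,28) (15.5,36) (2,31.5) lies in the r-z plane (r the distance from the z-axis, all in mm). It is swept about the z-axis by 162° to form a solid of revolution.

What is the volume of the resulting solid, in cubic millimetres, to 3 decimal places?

Profile (r,z), 7 vertices: (1,17) (1.5,10.5) (8.5,0.5) (12.5,6) (19.5,28) (15.5,36) (2,31.5)
edge 0: (1,17)→(1.5,10.5)  cross = 1·10.5 − 1.5·17 = -15.0000; (r_i+r_j)·cross = 2.5·-15.0000 = -37.5000
edge 1: (1.5,10.5)→(8.5,0.5)  cross = 1.5·0.5 − 8.5·10.5 = -88.5000; (r_i+r_j)·cross = 10·-88.5000 = -885.0000
edge 2: (8.5,0.5)→(12.5,6)  cross = 8.5·6 − 12.5·0.5 = 44.7500; (r_i+r_j)·cross = 21·44.7500 = 939.7500
edge 3: (12.5,6)→(19.5,28)  cross = 12.5·28 − 19.5·6 = 233.0000; (r_i+r_j)·cross = 32·233.0000 = 7456.0000
edge 4: (19.5,28)→(15.5,36)  cross = 19.5·36 − 15.5·28 = 268.0000; (r_i+r_j)·cross = 35·268.0000 = 9380.0000
edge 5: (15.5,36)→(2,31.5)  cross = 15.5·31.5 − 2·36 = 416.2500; (r_i+r_j)·cross = 17.5·416.2500 = 7284.3750
edge 6: (2,31.5)→(1,17)  cross = 2·17 − 1·31.5 = 2.5000; (r_i+r_j)·cross = 3·2.5000 = 7.5000
Σcross = 861.0000 → A = |Σcross|/2 = 430.5000 mm²
Σ(r_i+r_j)·cross = 24145.1250 → first moment M = |Σ|/6 = 4024.1875
R_c = M/A = 4024.1875/430.5000 = 9.3477 mm
θ = 162° = 2.827433 rad
V = θ·R_c·A = 2.827433·9.3477·430.5000 = 11378.122 mm³

Volume = 11378.122 mm³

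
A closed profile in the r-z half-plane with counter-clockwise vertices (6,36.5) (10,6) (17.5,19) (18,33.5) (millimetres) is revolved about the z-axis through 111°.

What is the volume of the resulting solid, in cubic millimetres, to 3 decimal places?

Volume = 5388.441 mm³

Profile (r,z), 4 vertices: (6,36.5) (10,6) (17.5,19) (18,33.5)
edge 0: (6,36.5)→(10,6)  cross = 6·6 − 10·36.5 = -329.0000; (r_i+r_j)·cross = 16·-329.0000 = -5264.0000
edge 1: (10,6)→(17.5,19)  cross = 10·19 − 17.5·6 = 85.0000; (r_i+r_j)·cross = 27.5·85.0000 = 2337.5000
edge 2: (17.5,19)→(18,33.5)  cross = 17.5·33.5 − 18·19 = 244.2500; (r_i+r_j)·cross = 35.5·244.2500 = 8670.8750
edge 3: (18,33.5)→(6,36.5)  cross = 18·36.5 − 6·33.5 = 456.0000; (r_i+r_j)·cross = 24·456.0000 = 10944.0000
Σcross = 456.2500 → A = |Σcross|/2 = 228.1250 mm²
Σ(r_i+r_j)·cross = 16688.3750 → first moment M = |Σ|/6 = 2781.3958
R_c = M/A = 2781.3958/228.1250 = 12.1924 mm
θ = 111° = 1.937315 rad
V = θ·R_c·A = 1.937315·12.1924·228.1250 = 5388.441 mm³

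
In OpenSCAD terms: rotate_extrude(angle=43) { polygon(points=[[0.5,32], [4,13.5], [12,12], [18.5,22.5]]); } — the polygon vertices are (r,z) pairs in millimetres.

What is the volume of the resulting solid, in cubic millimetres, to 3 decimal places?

Volume = 1266.908 mm³

Profile (r,z), 4 vertices: (0.5,32) (4,13.5) (12,12) (18.5,22.5)
edge 0: (0.5,32)→(4,13.5)  cross = 0.5·13.5 − 4·32 = -121.2500; (r_i+r_j)·cross = 4.5·-121.2500 = -545.6250
edge 1: (4,13.5)→(12,12)  cross = 4·12 − 12·13.5 = -114.0000; (r_i+r_j)·cross = 16·-114.0000 = -1824.0000
edge 2: (12,12)→(18.5,22.5)  cross = 12·22.5 − 18.5·12 = 48.0000; (r_i+r_j)·cross = 30.5·48.0000 = 1464.0000
edge 3: (18.5,22.5)→(0.5,32)  cross = 18.5·32 − 0.5·22.5 = 580.7500; (r_i+r_j)·cross = 19·580.7500 = 11034.2500
Σcross = 393.5000 → A = |Σcross|/2 = 196.7500 mm²
Σ(r_i+r_j)·cross = 10128.6250 → first moment M = |Σ|/6 = 1688.1042
R_c = M/A = 1688.1042/196.7500 = 8.5799 mm
θ = 43° = 0.750492 rad
V = θ·R_c·A = 0.750492·8.5799·196.7500 = 1266.908 mm³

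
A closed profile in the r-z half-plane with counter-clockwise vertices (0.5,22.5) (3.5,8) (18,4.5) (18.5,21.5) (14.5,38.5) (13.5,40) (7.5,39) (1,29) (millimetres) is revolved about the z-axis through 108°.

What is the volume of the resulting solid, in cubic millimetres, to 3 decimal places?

Profile (r,z), 8 vertices: (0.5,22.5) (3.5,8) (18,4.5) (18.5,21.5) (14.5,38.5) (13.5,40) (7.5,39) (1,29)
edge 0: (0.5,22.5)→(3.5,8)  cross = 0.5·8 − 3.5·22.5 = -74.7500; (r_i+r_j)·cross = 4·-74.7500 = -299.0000
edge 1: (3.5,8)→(18,4.5)  cross = 3.5·4.5 − 18·8 = -128.2500; (r_i+r_j)·cross = 21.5·-128.2500 = -2757.3750
edge 2: (18,4.5)→(18.5,21.5)  cross = 18·21.5 − 18.5·4.5 = 303.7500; (r_i+r_j)·cross = 36.5·303.7500 = 11086.8750
edge 3: (18.5,21.5)→(14.5,38.5)  cross = 18.5·38.5 − 14.5·21.5 = 400.5000; (r_i+r_j)·cross = 33·400.5000 = 13216.5000
edge 4: (14.5,38.5)→(13.5,40)  cross = 14.5·40 − 13.5·38.5 = 60.2500; (r_i+r_j)·cross = 28·60.2500 = 1687.0000
edge 5: (13.5,40)→(7.5,39)  cross = 13.5·39 − 7.5·40 = 226.5000; (r_i+r_j)·cross = 21·226.5000 = 4756.5000
edge 6: (7.5,39)→(1,29)  cross = 7.5·29 − 1·39 = 178.5000; (r_i+r_j)·cross = 8.5·178.5000 = 1517.2500
edge 7: (1,29)→(0.5,22.5)  cross = 1·22.5 − 0.5·29 = 8.0000; (r_i+r_j)·cross = 1.5·8.0000 = 12.0000
Σcross = 974.5000 → A = |Σcross|/2 = 487.2500 mm²
Σ(r_i+r_j)·cross = 29219.7500 → first moment M = |Σ|/6 = 4869.9583
R_c = M/A = 4869.9583/487.2500 = 9.9948 mm
θ = 108° = 1.884956 rad
V = θ·R_c·A = 1.884956·9.9948·487.2500 = 9179.655 mm³

Volume = 9179.655 mm³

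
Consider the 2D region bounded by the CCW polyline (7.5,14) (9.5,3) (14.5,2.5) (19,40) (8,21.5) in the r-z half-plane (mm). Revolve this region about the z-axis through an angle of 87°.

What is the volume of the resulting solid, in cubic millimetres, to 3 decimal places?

Volume = 4330.676 mm³

Profile (r,z), 5 vertices: (7.5,14) (9.5,3) (14.5,2.5) (19,40) (8,21.5)
edge 0: (7.5,14)→(9.5,3)  cross = 7.5·3 − 9.5·14 = -110.5000; (r_i+r_j)·cross = 17·-110.5000 = -1878.5000
edge 1: (9.5,3)→(14.5,2.5)  cross = 9.5·2.5 − 14.5·3 = -19.7500; (r_i+r_j)·cross = 24·-19.7500 = -474.0000
edge 2: (14.5,2.5)→(19,40)  cross = 14.5·40 − 19·2.5 = 532.5000; (r_i+r_j)·cross = 33.5·532.5000 = 17838.7500
edge 3: (19,40)→(8,21.5)  cross = 19·21.5 − 8·40 = 88.5000; (r_i+r_j)·cross = 27·88.5000 = 2389.5000
edge 4: (8,21.5)→(7.5,14)  cross = 8·14 − 7.5·21.5 = -49.2500; (r_i+r_j)·cross = 15.5·-49.2500 = -763.3750
Σcross = 441.5000 → A = |Σcross|/2 = 220.7500 mm²
Σ(r_i+r_j)·cross = 17112.3750 → first moment M = |Σ|/6 = 2852.0625
R_c = M/A = 2852.0625/220.7500 = 12.9199 mm
θ = 87° = 1.518436 rad
V = θ·R_c·A = 1.518436·12.9199·220.7500 = 4330.676 mm³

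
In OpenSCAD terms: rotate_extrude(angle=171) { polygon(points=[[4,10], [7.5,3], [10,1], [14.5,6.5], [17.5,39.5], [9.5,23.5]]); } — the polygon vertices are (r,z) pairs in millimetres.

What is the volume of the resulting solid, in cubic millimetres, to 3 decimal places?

Volume = 7855.487 mm³

Profile (r,z), 6 vertices: (4,10) (7.5,3) (10,1) (14.5,6.5) (17.5,39.5) (9.5,23.5)
edge 0: (4,10)→(7.5,3)  cross = 4·3 − 7.5·10 = -63.0000; (r_i+r_j)·cross = 11.5·-63.0000 = -724.5000
edge 1: (7.5,3)→(10,1)  cross = 7.5·1 − 10·3 = -22.5000; (r_i+r_j)·cross = 17.5·-22.5000 = -393.7500
edge 2: (10,1)→(14.5,6.5)  cross = 10·6.5 − 14.5·1 = 50.5000; (r_i+r_j)·cross = 24.5·50.5000 = 1237.2500
edge 3: (14.5,6.5)→(17.5,39.5)  cross = 14.5·39.5 − 17.5·6.5 = 459.0000; (r_i+r_j)·cross = 32·459.0000 = 14688.0000
edge 4: (17.5,39.5)→(9.5,23.5)  cross = 17.5·23.5 − 9.5·39.5 = 36.0000; (r_i+r_j)·cross = 27·36.0000 = 972.0000
edge 5: (9.5,23.5)→(4,10)  cross = 9.5·10 − 4·23.5 = 1.0000; (r_i+r_j)·cross = 13.5·1.0000 = 13.5000
Σcross = 461.0000 → A = |Σcross|/2 = 230.5000 mm²
Σ(r_i+r_j)·cross = 15792.5000 → first moment M = |Σ|/6 = 2632.0833
R_c = M/A = 2632.0833/230.5000 = 11.4190 mm
θ = 171° = 2.984513 rad
V = θ·R_c·A = 2.984513·11.4190·230.5000 = 7855.487 mm³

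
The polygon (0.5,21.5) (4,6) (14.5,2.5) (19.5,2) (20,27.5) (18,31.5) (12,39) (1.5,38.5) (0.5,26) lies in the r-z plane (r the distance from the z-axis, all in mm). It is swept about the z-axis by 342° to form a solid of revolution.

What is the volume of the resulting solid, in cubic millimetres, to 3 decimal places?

Profile (r,z), 9 vertices: (0.5,21.5) (4,6) (14.5,2.5) (19.5,2) (20,27.5) (18,31.5) (12,39) (1.5,38.5) (0.5,26)
edge 0: (0.5,21.5)→(4,6)  cross = 0.5·6 − 4·21.5 = -83.0000; (r_i+r_j)·cross = 4.5·-83.0000 = -373.5000
edge 1: (4,6)→(14.5,2.5)  cross = 4·2.5 − 14.5·6 = -77.0000; (r_i+r_j)·cross = 18.5·-77.0000 = -1424.5000
edge 2: (14.5,2.5)→(19.5,2)  cross = 14.5·2 − 19.5·2.5 = -19.7500; (r_i+r_j)·cross = 34·-19.7500 = -671.5000
edge 3: (19.5,2)→(20,27.5)  cross = 19.5·27.5 − 20·2 = 496.2500; (r_i+r_j)·cross = 39.5·496.2500 = 19601.8750
edge 4: (20,27.5)→(18,31.5)  cross = 20·31.5 − 18·27.5 = 135.0000; (r_i+r_j)·cross = 38·135.0000 = 5130.0000
edge 5: (18,31.5)→(12,39)  cross = 18·39 − 12·31.5 = 324.0000; (r_i+r_j)·cross = 30·324.0000 = 9720.0000
edge 6: (12,39)→(1.5,38.5)  cross = 12·38.5 − 1.5·39 = 403.5000; (r_i+r_j)·cross = 13.5·403.5000 = 5447.2500
edge 7: (1.5,38.5)→(0.5,26)  cross = 1.5·26 − 0.5·38.5 = 19.7500; (r_i+r_j)·cross = 2·19.7500 = 39.5000
edge 8: (0.5,26)→(0.5,21.5)  cross = 0.5·21.5 − 0.5·26 = -2.2500; (r_i+r_j)·cross = 1·-2.2500 = -2.2500
Σcross = 1196.5000 → A = |Σcross|/2 = 598.2500 mm²
Σ(r_i+r_j)·cross = 37466.8750 → first moment M = |Σ|/6 = 6244.4792
R_c = M/A = 6244.4792/598.2500 = 10.4379 mm
θ = 342° = 5.969026 rad
V = θ·R_c·A = 5.969026·10.4379·598.2500 = 37273.459 mm³

Volume = 37273.459 mm³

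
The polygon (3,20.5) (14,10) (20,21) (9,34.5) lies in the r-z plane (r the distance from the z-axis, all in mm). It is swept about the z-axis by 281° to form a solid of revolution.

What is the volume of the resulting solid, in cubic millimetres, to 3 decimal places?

Profile (r,z), 4 vertices: (3,20.5) (14,10) (20,21) (9,34.5)
edge 0: (3,20.5)→(14,10)  cross = 3·10 − 14·20.5 = -257.0000; (r_i+r_j)·cross = 17·-257.0000 = -4369.0000
edge 1: (14,10)→(20,21)  cross = 14·21 − 20·10 = 94.0000; (r_i+r_j)·cross = 34·94.0000 = 3196.0000
edge 2: (20,21)→(9,34.5)  cross = 20·34.5 − 9·21 = 501.0000; (r_i+r_j)·cross = 29·501.0000 = 14529.0000
edge 3: (9,34.5)→(3,20.5)  cross = 9·20.5 − 3·34.5 = 81.0000; (r_i+r_j)·cross = 12·81.0000 = 972.0000
Σcross = 419.0000 → A = |Σcross|/2 = 209.5000 mm²
Σ(r_i+r_j)·cross = 14328.0000 → first moment M = |Σ|/6 = 2388.0000
R_c = M/A = 2388.0000/209.5000 = 11.3986 mm
θ = 281° = 4.904375 rad
V = θ·R_c·A = 4.904375·11.3986·209.5000 = 11711.648 mm³

Volume = 11711.648 mm³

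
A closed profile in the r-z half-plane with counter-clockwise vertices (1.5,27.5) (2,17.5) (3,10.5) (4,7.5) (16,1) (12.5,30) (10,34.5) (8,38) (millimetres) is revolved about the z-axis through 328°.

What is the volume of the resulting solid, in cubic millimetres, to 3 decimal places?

Profile (r,z), 8 vertices: (1.5,27.5) (2,17.5) (3,10.5) (4,7.5) (16,1) (12.5,30) (10,34.5) (8,38)
edge 0: (1.5,27.5)→(2,17.5)  cross = 1.5·17.5 − 2·27.5 = -28.7500; (r_i+r_j)·cross = 3.5·-28.7500 = -100.6250
edge 1: (2,17.5)→(3,10.5)  cross = 2·10.5 − 3·17.5 = -31.5000; (r_i+r_j)·cross = 5·-31.5000 = -157.5000
edge 2: (3,10.5)→(4,7.5)  cross = 3·7.5 − 4·10.5 = -19.5000; (r_i+r_j)·cross = 7·-19.5000 = -136.5000
edge 3: (4,7.5)→(16,1)  cross = 4·1 − 16·7.5 = -116.0000; (r_i+r_j)·cross = 20·-116.0000 = -2320.0000
edge 4: (16,1)→(12.5,30)  cross = 16·30 − 12.5·1 = 467.5000; (r_i+r_j)·cross = 28.5·467.5000 = 13323.7500
edge 5: (12.5,30)→(10,34.5)  cross = 12.5·34.5 − 10·30 = 131.2500; (r_i+r_j)·cross = 22.5·131.2500 = 2953.1250
edge 6: (10,34.5)→(8,38)  cross = 10·38 − 8·34.5 = 104.0000; (r_i+r_j)·cross = 18·104.0000 = 1872.0000
edge 7: (8,38)→(1.5,27.5)  cross = 8·27.5 − 1.5·38 = 163.0000; (r_i+r_j)·cross = 9.5·163.0000 = 1548.5000
Σcross = 670.0000 → A = |Σcross|/2 = 335.0000 mm²
Σ(r_i+r_j)·cross = 16982.7500 → first moment M = |Σ|/6 = 2830.4583
R_c = M/A = 2830.4583/335.0000 = 8.4491 mm
θ = 328° = 5.724680 rad
V = θ·R_c·A = 5.724680·8.4491·335.0000 = 16203.468 mm³

Volume = 16203.468 mm³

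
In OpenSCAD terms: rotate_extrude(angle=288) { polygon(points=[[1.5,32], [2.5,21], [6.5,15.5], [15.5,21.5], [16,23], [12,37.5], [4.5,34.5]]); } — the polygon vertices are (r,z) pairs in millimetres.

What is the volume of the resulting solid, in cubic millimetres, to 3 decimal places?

Profile (r,z), 7 vertices: (1.5,32) (2.5,21) (6.5,15.5) (15.5,21.5) (16,23) (12,37.5) (4.5,34.5)
edge 0: (1.5,32)→(2.5,21)  cross = 1.5·21 − 2.5·32 = -48.5000; (r_i+r_j)·cross = 4·-48.5000 = -194.0000
edge 1: (2.5,21)→(6.5,15.5)  cross = 2.5·15.5 − 6.5·21 = -97.7500; (r_i+r_j)·cross = 9·-97.7500 = -879.7500
edge 2: (6.5,15.5)→(15.5,21.5)  cross = 6.5·21.5 − 15.5·15.5 = -100.5000; (r_i+r_j)·cross = 22·-100.5000 = -2211.0000
edge 3: (15.5,21.5)→(16,23)  cross = 15.5·23 − 16·21.5 = 12.5000; (r_i+r_j)·cross = 31.5·12.5000 = 393.7500
edge 4: (16,23)→(12,37.5)  cross = 16·37.5 − 12·23 = 324.0000; (r_i+r_j)·cross = 28·324.0000 = 9072.0000
edge 5: (12,37.5)→(4.5,34.5)  cross = 12·34.5 − 4.5·37.5 = 245.2500; (r_i+r_j)·cross = 16.5·245.2500 = 4046.6250
edge 6: (4.5,34.5)→(1.5,32)  cross = 4.5·32 − 1.5·34.5 = 92.2500; (r_i+r_j)·cross = 6·92.2500 = 553.5000
Σcross = 427.2500 → A = |Σcross|/2 = 213.6250 mm²
Σ(r_i+r_j)·cross = 10781.1250 → first moment M = |Σ|/6 = 1796.8542
R_c = M/A = 1796.8542/213.6250 = 8.4113 mm
θ = 288° = 5.026548 rad
V = θ·R_c·A = 5.026548·8.4113·213.6250 = 9031.974 mm³

Volume = 9031.974 mm³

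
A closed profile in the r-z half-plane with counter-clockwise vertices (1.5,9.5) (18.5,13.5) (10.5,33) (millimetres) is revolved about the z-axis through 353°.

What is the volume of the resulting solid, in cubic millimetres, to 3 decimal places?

Profile (r,z), 3 vertices: (1.5,9.5) (18.5,13.5) (10.5,33)
edge 0: (1.5,9.5)→(18.5,13.5)  cross = 1.5·13.5 − 18.5·9.5 = -155.5000; (r_i+r_j)·cross = 20·-155.5000 = -3110.0000
edge 1: (18.5,13.5)→(10.5,33)  cross = 18.5·33 − 10.5·13.5 = 468.7500; (r_i+r_j)·cross = 29·468.7500 = 13593.7500
edge 2: (10.5,33)→(1.5,9.5)  cross = 10.5·9.5 − 1.5·33 = 50.2500; (r_i+r_j)·cross = 12·50.2500 = 603.0000
Σcross = 363.5000 → A = |Σcross|/2 = 181.7500 mm²
Σ(r_i+r_j)·cross = 11086.7500 → first moment M = |Σ|/6 = 1847.7917
R_c = M/A = 1847.7917/181.7500 = 10.1667 mm
θ = 353° = 6.161012 rad
V = θ·R_c·A = 6.161012·10.1667·181.7500 = 11384.267 mm³

Volume = 11384.267 mm³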